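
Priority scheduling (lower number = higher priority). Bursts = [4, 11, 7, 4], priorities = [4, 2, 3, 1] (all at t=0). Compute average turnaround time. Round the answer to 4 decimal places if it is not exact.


Sort by priority (ascending = highest first):
Order: [(1, 4), (2, 11), (3, 7), (4, 4)]
Completion times:
  Priority 1, burst=4, C=4
  Priority 2, burst=11, C=15
  Priority 3, burst=7, C=22
  Priority 4, burst=4, C=26
Average turnaround = 67/4 = 16.75

16.75


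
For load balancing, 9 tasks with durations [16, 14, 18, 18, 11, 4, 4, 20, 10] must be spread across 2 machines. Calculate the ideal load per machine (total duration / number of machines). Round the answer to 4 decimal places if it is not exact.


Total processing time = 16 + 14 + 18 + 18 + 11 + 4 + 4 + 20 + 10 = 115
Number of machines = 2
Ideal balanced load = 115 / 2 = 57.5

57.5


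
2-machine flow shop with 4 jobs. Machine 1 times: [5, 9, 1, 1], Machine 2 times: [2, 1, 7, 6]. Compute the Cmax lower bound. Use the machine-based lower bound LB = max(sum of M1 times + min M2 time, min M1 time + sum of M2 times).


LB1 = sum(M1 times) + min(M2 times) = 16 + 1 = 17
LB2 = min(M1 times) + sum(M2 times) = 1 + 16 = 17
Lower bound = max(LB1, LB2) = max(17, 17) = 17

17


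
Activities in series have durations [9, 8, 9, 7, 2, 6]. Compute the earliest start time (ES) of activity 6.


Activity 6 starts after activities 1 through 5 complete.
Predecessor durations: [9, 8, 9, 7, 2]
ES = 9 + 8 + 9 + 7 + 2 = 35

35


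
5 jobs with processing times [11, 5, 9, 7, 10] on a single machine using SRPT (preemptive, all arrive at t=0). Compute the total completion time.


Since all jobs arrive at t=0, SRPT equals SPT ordering.
SPT order: [5, 7, 9, 10, 11]
Completion times:
  Job 1: p=5, C=5
  Job 2: p=7, C=12
  Job 3: p=9, C=21
  Job 4: p=10, C=31
  Job 5: p=11, C=42
Total completion time = 5 + 12 + 21 + 31 + 42 = 111

111


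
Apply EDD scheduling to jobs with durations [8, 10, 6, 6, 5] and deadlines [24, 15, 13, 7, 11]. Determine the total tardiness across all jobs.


Sort by due date (EDD order): [(6, 7), (5, 11), (6, 13), (10, 15), (8, 24)]
Compute completion times and tardiness:
  Job 1: p=6, d=7, C=6, tardiness=max(0,6-7)=0
  Job 2: p=5, d=11, C=11, tardiness=max(0,11-11)=0
  Job 3: p=6, d=13, C=17, tardiness=max(0,17-13)=4
  Job 4: p=10, d=15, C=27, tardiness=max(0,27-15)=12
  Job 5: p=8, d=24, C=35, tardiness=max(0,35-24)=11
Total tardiness = 27

27


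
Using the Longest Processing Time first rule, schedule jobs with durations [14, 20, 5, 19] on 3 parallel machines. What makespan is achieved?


Sort jobs in decreasing order (LPT): [20, 19, 14, 5]
Assign each job to the least loaded machine:
  Machine 1: jobs [20], load = 20
  Machine 2: jobs [19], load = 19
  Machine 3: jobs [14, 5], load = 19
Makespan = max load = 20

20


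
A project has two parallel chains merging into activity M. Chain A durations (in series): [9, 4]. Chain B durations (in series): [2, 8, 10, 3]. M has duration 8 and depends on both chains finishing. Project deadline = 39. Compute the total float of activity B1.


Forward pass: ES(B1) = sum of predecessors on chain B = 0
EF = ES + duration = 0 + 2 = 2
Backward pass: LF(M) = deadline = 39; LS(M) = 39 - 8 = 31
LF(B1) = LS(M) - sum(successors on chain B) = 31 - 21 = 10
LS = LF - duration = 10 - 2 = 8
Total float = LS - ES = 8 - 0 = 8

8


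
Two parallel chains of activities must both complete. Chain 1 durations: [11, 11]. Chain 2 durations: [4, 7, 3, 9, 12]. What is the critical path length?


Path A total = 11 + 11 = 22
Path B total = 4 + 7 + 3 + 9 + 12 = 35
Critical path = longest path = max(22, 35) = 35

35


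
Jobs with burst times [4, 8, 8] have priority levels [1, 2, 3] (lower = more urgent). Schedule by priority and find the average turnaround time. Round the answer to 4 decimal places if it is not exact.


Sort by priority (ascending = highest first):
Order: [(1, 4), (2, 8), (3, 8)]
Completion times:
  Priority 1, burst=4, C=4
  Priority 2, burst=8, C=12
  Priority 3, burst=8, C=20
Average turnaround = 36/3 = 12.0

12.0


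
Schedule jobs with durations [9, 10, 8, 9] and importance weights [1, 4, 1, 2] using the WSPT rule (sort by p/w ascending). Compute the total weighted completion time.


Compute p/w ratios and sort ascending (WSPT): [(10, 4), (9, 2), (8, 1), (9, 1)]
Compute weighted completion times:
  Job (p=10,w=4): C=10, w*C=4*10=40
  Job (p=9,w=2): C=19, w*C=2*19=38
  Job (p=8,w=1): C=27, w*C=1*27=27
  Job (p=9,w=1): C=36, w*C=1*36=36
Total weighted completion time = 141

141


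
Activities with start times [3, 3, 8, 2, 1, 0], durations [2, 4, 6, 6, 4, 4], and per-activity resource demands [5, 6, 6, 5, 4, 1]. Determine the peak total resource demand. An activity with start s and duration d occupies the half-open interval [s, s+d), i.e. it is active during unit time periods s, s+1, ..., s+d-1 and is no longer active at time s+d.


Each activity i is active on [start_i, start_i + duration_i).
Compute total resource usage per time slot:
  t=0: active resources = [1], total = 1
  t=1: active resources = [4, 1], total = 5
  t=2: active resources = [5, 4, 1], total = 10
  t=3: active resources = [5, 6, 5, 4, 1], total = 21
  t=4: active resources = [5, 6, 5, 4], total = 20
  t=5: active resources = [6, 5], total = 11
  t=6: active resources = [6, 5], total = 11
  t=7: active resources = [5], total = 5
  t=8: active resources = [6], total = 6
  t=9: active resources = [6], total = 6
  t=10: active resources = [6], total = 6
  t=11: active resources = [6], total = 6
  t=12: active resources = [6], total = 6
  t=13: active resources = [6], total = 6
Peak resource demand = 21

21


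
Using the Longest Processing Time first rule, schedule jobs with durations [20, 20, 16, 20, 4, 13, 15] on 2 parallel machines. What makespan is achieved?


Sort jobs in decreasing order (LPT): [20, 20, 20, 16, 15, 13, 4]
Assign each job to the least loaded machine:
  Machine 1: jobs [20, 20, 13], load = 53
  Machine 2: jobs [20, 16, 15, 4], load = 55
Makespan = max load = 55

55


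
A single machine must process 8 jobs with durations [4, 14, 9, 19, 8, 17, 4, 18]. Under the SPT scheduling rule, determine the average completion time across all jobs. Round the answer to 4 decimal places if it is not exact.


Sort jobs by processing time (SPT order): [4, 4, 8, 9, 14, 17, 18, 19]
Compute completion times sequentially:
  Job 1: processing = 4, completes at 4
  Job 2: processing = 4, completes at 8
  Job 3: processing = 8, completes at 16
  Job 4: processing = 9, completes at 25
  Job 5: processing = 14, completes at 39
  Job 6: processing = 17, completes at 56
  Job 7: processing = 18, completes at 74
  Job 8: processing = 19, completes at 93
Sum of completion times = 315
Average completion time = 315/8 = 39.375

39.375


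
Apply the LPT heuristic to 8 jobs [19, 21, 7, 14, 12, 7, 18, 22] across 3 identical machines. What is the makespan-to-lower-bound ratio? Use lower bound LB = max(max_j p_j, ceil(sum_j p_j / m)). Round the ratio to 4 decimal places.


LPT order: [22, 21, 19, 18, 14, 12, 7, 7]
Machine loads after assignment: [41, 42, 37]
LPT makespan = 42
Lower bound = max(max_job, ceil(total/3)) = max(22, 40) = 40
Ratio = 42 / 40 = 1.05

1.05


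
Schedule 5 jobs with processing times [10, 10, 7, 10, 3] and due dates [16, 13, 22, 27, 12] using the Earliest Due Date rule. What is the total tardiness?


Sort by due date (EDD order): [(3, 12), (10, 13), (10, 16), (7, 22), (10, 27)]
Compute completion times and tardiness:
  Job 1: p=3, d=12, C=3, tardiness=max(0,3-12)=0
  Job 2: p=10, d=13, C=13, tardiness=max(0,13-13)=0
  Job 3: p=10, d=16, C=23, tardiness=max(0,23-16)=7
  Job 4: p=7, d=22, C=30, tardiness=max(0,30-22)=8
  Job 5: p=10, d=27, C=40, tardiness=max(0,40-27)=13
Total tardiness = 28

28


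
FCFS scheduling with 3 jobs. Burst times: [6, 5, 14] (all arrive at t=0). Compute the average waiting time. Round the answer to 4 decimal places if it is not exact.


FCFS order (as given): [6, 5, 14]
Waiting times:
  Job 1: wait = 0
  Job 2: wait = 6
  Job 3: wait = 11
Sum of waiting times = 17
Average waiting time = 17/3 = 5.6667

5.6667


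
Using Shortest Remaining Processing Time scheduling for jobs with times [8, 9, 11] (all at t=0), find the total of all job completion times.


Since all jobs arrive at t=0, SRPT equals SPT ordering.
SPT order: [8, 9, 11]
Completion times:
  Job 1: p=8, C=8
  Job 2: p=9, C=17
  Job 3: p=11, C=28
Total completion time = 8 + 17 + 28 = 53

53


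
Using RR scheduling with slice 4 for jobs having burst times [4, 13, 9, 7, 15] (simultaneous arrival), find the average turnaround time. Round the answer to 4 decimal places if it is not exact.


Time quantum = 4
Execution trace:
  J1 runs 4 units, time = 4
  J2 runs 4 units, time = 8
  J3 runs 4 units, time = 12
  J4 runs 4 units, time = 16
  J5 runs 4 units, time = 20
  J2 runs 4 units, time = 24
  J3 runs 4 units, time = 28
  J4 runs 3 units, time = 31
  J5 runs 4 units, time = 35
  J2 runs 4 units, time = 39
  J3 runs 1 units, time = 40
  J5 runs 4 units, time = 44
  J2 runs 1 units, time = 45
  J5 runs 3 units, time = 48
Finish times: [4, 45, 40, 31, 48]
Average turnaround = 168/5 = 33.6

33.6


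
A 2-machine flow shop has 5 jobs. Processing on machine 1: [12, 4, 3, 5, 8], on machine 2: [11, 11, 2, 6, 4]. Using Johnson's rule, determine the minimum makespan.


Apply Johnson's rule:
  Group 1 (a <= b): [(2, 4, 11), (4, 5, 6)]
  Group 2 (a > b): [(1, 12, 11), (5, 8, 4), (3, 3, 2)]
Optimal job order: [2, 4, 1, 5, 3]
Schedule:
  Job 2: M1 done at 4, M2 done at 15
  Job 4: M1 done at 9, M2 done at 21
  Job 1: M1 done at 21, M2 done at 32
  Job 5: M1 done at 29, M2 done at 36
  Job 3: M1 done at 32, M2 done at 38
Makespan = 38

38


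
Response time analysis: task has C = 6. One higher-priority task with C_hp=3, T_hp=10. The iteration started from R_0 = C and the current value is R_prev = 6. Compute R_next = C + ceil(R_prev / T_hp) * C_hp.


R_next = C + ceil(R_prev / T_hp) * C_hp
ceil(6 / 10) = ceil(0.6) = 1
Interference = 1 * 3 = 3
R_next = 6 + 3 = 9

9


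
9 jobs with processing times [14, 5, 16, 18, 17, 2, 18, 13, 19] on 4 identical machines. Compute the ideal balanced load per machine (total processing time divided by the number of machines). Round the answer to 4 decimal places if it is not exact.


Total processing time = 14 + 5 + 16 + 18 + 17 + 2 + 18 + 13 + 19 = 122
Number of machines = 4
Ideal balanced load = 122 / 4 = 30.5

30.5


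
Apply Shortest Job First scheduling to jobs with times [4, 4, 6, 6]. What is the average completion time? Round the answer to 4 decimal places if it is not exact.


SJF order (ascending): [4, 4, 6, 6]
Completion times:
  Job 1: burst=4, C=4
  Job 2: burst=4, C=8
  Job 3: burst=6, C=14
  Job 4: burst=6, C=20
Average completion = 46/4 = 11.5

11.5


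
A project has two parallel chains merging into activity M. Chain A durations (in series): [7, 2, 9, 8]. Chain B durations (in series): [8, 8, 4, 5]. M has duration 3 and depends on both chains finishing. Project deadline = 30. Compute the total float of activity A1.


Forward pass: ES(A1) = sum of predecessors on chain A = 0
EF = ES + duration = 0 + 7 = 7
Backward pass: LF(M) = deadline = 30; LS(M) = 30 - 3 = 27
LF(A1) = LS(M) - sum(successors on chain A) = 27 - 19 = 8
LS = LF - duration = 8 - 7 = 1
Total float = LS - ES = 1 - 0 = 1

1


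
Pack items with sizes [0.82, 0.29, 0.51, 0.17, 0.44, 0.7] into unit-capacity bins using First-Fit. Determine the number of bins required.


Place items sequentially using First-Fit:
  Item 0.82 -> new Bin 1
  Item 0.29 -> new Bin 2
  Item 0.51 -> Bin 2 (now 0.8)
  Item 0.17 -> Bin 1 (now 0.99)
  Item 0.44 -> new Bin 3
  Item 0.7 -> new Bin 4
Total bins used = 4

4


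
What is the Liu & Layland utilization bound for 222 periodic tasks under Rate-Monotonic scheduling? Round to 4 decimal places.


Compute 2^(1/222) = 1.0031271640
Subtract 1: 1.0031271640 - 1 = 0.0031271640
Multiply by n: 222 * 0.0031271640 = 0.6942304080
Round to 4 dp: 0.6942

0.6942


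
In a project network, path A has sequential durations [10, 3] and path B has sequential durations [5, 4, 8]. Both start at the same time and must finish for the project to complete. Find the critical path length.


Path A total = 10 + 3 = 13
Path B total = 5 + 4 + 8 = 17
Critical path = longest path = max(13, 17) = 17

17


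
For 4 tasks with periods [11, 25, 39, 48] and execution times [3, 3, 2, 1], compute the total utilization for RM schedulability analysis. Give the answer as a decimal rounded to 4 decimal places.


Compute individual utilizations (exact fractions):
  Task 1: C/T = 3/11 (approx. 0.2727)
  Task 2: C/T = 3/25 (approx. 0.12)
  Task 3: C/T = 2/39 (approx. 0.0513)
  Task 4: C/T = 1/48 (approx. 0.0208)
Total utilization U = 3/11 + 3/25 + 2/39 + 1/48 = 26589/57200
Rounded to 4 decimal places: U = 0.4648
RM (Liu & Layland) bound for 4 tasks = 0.756828; compare with U = 26589/57200 (approx. 0.464843)
U <= bound, so schedulable by RM sufficient condition.

0.4648


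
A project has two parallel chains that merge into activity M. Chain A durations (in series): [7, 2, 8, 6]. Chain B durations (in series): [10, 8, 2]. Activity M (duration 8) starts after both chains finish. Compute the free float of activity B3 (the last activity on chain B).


ES(B3) = sum of predecessors on chain B = 18
EF(B3) = ES + duration = 18 + 2 = 20
Successor of B3 is M. ES(M) = max(sum(A), sum(B)) = max(23, 20) = 23
Free float = ES(successor) - EF(current) = 23 - 20 = 3

3


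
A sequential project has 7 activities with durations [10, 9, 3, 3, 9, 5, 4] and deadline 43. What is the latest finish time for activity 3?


LF(activity 3) = deadline - sum of successor durations
Successors: activities 4 through 7 with durations [3, 9, 5, 4]
Sum of successor durations = 21
LF = 43 - 21 = 22

22


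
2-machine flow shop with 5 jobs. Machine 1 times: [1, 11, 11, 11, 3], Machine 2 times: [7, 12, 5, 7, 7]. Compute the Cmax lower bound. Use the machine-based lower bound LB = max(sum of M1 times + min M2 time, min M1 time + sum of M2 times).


LB1 = sum(M1 times) + min(M2 times) = 37 + 5 = 42
LB2 = min(M1 times) + sum(M2 times) = 1 + 38 = 39
Lower bound = max(LB1, LB2) = max(42, 39) = 42

42


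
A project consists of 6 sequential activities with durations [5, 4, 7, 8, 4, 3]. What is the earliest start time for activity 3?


Activity 3 starts after activities 1 through 2 complete.
Predecessor durations: [5, 4]
ES = 5 + 4 = 9

9


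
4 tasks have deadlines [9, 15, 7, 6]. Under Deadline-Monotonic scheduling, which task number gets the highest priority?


Sort tasks by relative deadline (ascending):
  Task 4: deadline = 6
  Task 3: deadline = 7
  Task 1: deadline = 9
  Task 2: deadline = 15
Priority order (highest first): [4, 3, 1, 2]
Highest priority task = 4

4


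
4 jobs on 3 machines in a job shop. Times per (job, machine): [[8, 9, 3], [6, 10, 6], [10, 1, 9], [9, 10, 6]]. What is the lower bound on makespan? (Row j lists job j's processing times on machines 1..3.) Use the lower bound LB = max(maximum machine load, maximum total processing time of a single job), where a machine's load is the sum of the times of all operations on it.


Machine loads:
  Machine 1: 8 + 6 + 10 + 9 = 33
  Machine 2: 9 + 10 + 1 + 10 = 30
  Machine 3: 3 + 6 + 9 + 6 = 24
Max machine load = 33
Job totals:
  Job 1: 20
  Job 2: 22
  Job 3: 20
  Job 4: 25
Max job total = 25
Lower bound = max(33, 25) = 33

33


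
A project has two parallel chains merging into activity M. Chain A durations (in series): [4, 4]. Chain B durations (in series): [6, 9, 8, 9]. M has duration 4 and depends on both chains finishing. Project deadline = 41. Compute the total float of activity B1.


Forward pass: ES(B1) = sum of predecessors on chain B = 0
EF = ES + duration = 0 + 6 = 6
Backward pass: LF(M) = deadline = 41; LS(M) = 41 - 4 = 37
LF(B1) = LS(M) - sum(successors on chain B) = 37 - 26 = 11
LS = LF - duration = 11 - 6 = 5
Total float = LS - ES = 5 - 0 = 5

5


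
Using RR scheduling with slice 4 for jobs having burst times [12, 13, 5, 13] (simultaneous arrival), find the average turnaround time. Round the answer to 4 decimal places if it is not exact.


Time quantum = 4
Execution trace:
  J1 runs 4 units, time = 4
  J2 runs 4 units, time = 8
  J3 runs 4 units, time = 12
  J4 runs 4 units, time = 16
  J1 runs 4 units, time = 20
  J2 runs 4 units, time = 24
  J3 runs 1 units, time = 25
  J4 runs 4 units, time = 29
  J1 runs 4 units, time = 33
  J2 runs 4 units, time = 37
  J4 runs 4 units, time = 41
  J2 runs 1 units, time = 42
  J4 runs 1 units, time = 43
Finish times: [33, 42, 25, 43]
Average turnaround = 143/4 = 35.75

35.75


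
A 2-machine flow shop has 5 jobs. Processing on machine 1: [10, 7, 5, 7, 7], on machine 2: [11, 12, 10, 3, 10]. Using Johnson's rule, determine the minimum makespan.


Apply Johnson's rule:
  Group 1 (a <= b): [(3, 5, 10), (2, 7, 12), (5, 7, 10), (1, 10, 11)]
  Group 2 (a > b): [(4, 7, 3)]
Optimal job order: [3, 2, 5, 1, 4]
Schedule:
  Job 3: M1 done at 5, M2 done at 15
  Job 2: M1 done at 12, M2 done at 27
  Job 5: M1 done at 19, M2 done at 37
  Job 1: M1 done at 29, M2 done at 48
  Job 4: M1 done at 36, M2 done at 51
Makespan = 51

51


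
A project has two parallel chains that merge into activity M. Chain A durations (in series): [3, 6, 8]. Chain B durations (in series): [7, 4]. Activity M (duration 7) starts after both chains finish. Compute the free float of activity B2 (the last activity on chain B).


ES(B2) = sum of predecessors on chain B = 7
EF(B2) = ES + duration = 7 + 4 = 11
Successor of B2 is M. ES(M) = max(sum(A), sum(B)) = max(17, 11) = 17
Free float = ES(successor) - EF(current) = 17 - 11 = 6

6


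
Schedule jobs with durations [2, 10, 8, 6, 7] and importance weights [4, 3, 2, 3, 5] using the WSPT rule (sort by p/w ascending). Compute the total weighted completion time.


Compute p/w ratios and sort ascending (WSPT): [(2, 4), (7, 5), (6, 3), (10, 3), (8, 2)]
Compute weighted completion times:
  Job (p=2,w=4): C=2, w*C=4*2=8
  Job (p=7,w=5): C=9, w*C=5*9=45
  Job (p=6,w=3): C=15, w*C=3*15=45
  Job (p=10,w=3): C=25, w*C=3*25=75
  Job (p=8,w=2): C=33, w*C=2*33=66
Total weighted completion time = 239

239


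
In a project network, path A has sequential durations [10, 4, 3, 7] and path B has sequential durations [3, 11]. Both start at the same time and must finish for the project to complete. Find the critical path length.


Path A total = 10 + 4 + 3 + 7 = 24
Path B total = 3 + 11 = 14
Critical path = longest path = max(24, 14) = 24

24


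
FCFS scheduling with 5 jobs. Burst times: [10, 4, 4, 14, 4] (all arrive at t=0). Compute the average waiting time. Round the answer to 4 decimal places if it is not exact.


FCFS order (as given): [10, 4, 4, 14, 4]
Waiting times:
  Job 1: wait = 0
  Job 2: wait = 10
  Job 3: wait = 14
  Job 4: wait = 18
  Job 5: wait = 32
Sum of waiting times = 74
Average waiting time = 74/5 = 14.8

14.8


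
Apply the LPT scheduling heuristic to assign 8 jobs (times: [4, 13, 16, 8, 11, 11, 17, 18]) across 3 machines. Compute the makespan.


Sort jobs in decreasing order (LPT): [18, 17, 16, 13, 11, 11, 8, 4]
Assign each job to the least loaded machine:
  Machine 1: jobs [18, 11, 4], load = 33
  Machine 2: jobs [17, 11, 8], load = 36
  Machine 3: jobs [16, 13], load = 29
Makespan = max load = 36

36


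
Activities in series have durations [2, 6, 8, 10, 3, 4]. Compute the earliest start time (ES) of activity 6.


Activity 6 starts after activities 1 through 5 complete.
Predecessor durations: [2, 6, 8, 10, 3]
ES = 2 + 6 + 8 + 10 + 3 = 29

29


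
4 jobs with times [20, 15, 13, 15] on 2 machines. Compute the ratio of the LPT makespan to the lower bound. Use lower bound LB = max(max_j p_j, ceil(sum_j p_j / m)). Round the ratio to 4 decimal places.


LPT order: [20, 15, 15, 13]
Machine loads after assignment: [33, 30]
LPT makespan = 33
Lower bound = max(max_job, ceil(total/2)) = max(20, 32) = 32
Ratio = 33 / 32 = 1.0313

1.0313


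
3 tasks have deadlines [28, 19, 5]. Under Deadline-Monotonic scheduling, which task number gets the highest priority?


Sort tasks by relative deadline (ascending):
  Task 3: deadline = 5
  Task 2: deadline = 19
  Task 1: deadline = 28
Priority order (highest first): [3, 2, 1]
Highest priority task = 3

3


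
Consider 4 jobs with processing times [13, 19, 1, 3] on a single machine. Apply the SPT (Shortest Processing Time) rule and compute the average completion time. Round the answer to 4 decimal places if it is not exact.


Sort jobs by processing time (SPT order): [1, 3, 13, 19]
Compute completion times sequentially:
  Job 1: processing = 1, completes at 1
  Job 2: processing = 3, completes at 4
  Job 3: processing = 13, completes at 17
  Job 4: processing = 19, completes at 36
Sum of completion times = 58
Average completion time = 58/4 = 14.5

14.5


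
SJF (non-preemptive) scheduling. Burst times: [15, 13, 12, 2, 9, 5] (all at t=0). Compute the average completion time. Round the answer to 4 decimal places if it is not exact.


SJF order (ascending): [2, 5, 9, 12, 13, 15]
Completion times:
  Job 1: burst=2, C=2
  Job 2: burst=5, C=7
  Job 3: burst=9, C=16
  Job 4: burst=12, C=28
  Job 5: burst=13, C=41
  Job 6: burst=15, C=56
Average completion = 150/6 = 25.0

25.0


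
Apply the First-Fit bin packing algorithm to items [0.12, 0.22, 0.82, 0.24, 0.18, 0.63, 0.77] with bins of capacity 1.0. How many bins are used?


Place items sequentially using First-Fit:
  Item 0.12 -> new Bin 1
  Item 0.22 -> Bin 1 (now 0.34)
  Item 0.82 -> new Bin 2
  Item 0.24 -> Bin 1 (now 0.58)
  Item 0.18 -> Bin 1 (now 0.76)
  Item 0.63 -> new Bin 3
  Item 0.77 -> new Bin 4
Total bins used = 4

4


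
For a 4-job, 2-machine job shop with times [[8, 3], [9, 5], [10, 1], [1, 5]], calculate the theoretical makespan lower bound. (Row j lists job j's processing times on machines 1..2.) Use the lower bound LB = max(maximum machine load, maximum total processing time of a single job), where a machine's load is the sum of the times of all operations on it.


Machine loads:
  Machine 1: 8 + 9 + 10 + 1 = 28
  Machine 2: 3 + 5 + 1 + 5 = 14
Max machine load = 28
Job totals:
  Job 1: 11
  Job 2: 14
  Job 3: 11
  Job 4: 6
Max job total = 14
Lower bound = max(28, 14) = 28

28


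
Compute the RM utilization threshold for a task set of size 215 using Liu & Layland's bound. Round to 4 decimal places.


Compute 2^(1/215) = 1.0032291429
Subtract 1: 1.0032291429 - 1 = 0.0032291429
Multiply by n: 215 * 0.0032291429 = 0.6942657235
Round to 4 dp: 0.6943

0.6943


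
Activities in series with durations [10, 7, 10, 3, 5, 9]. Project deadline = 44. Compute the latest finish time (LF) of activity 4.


LF(activity 4) = deadline - sum of successor durations
Successors: activities 5 through 6 with durations [5, 9]
Sum of successor durations = 14
LF = 44 - 14 = 30

30


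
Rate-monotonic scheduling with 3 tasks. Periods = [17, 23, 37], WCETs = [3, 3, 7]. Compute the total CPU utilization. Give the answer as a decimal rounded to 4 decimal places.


Compute individual utilizations (exact fractions):
  Task 1: C/T = 3/17 (approx. 0.1765)
  Task 2: C/T = 3/23 (approx. 0.1304)
  Task 3: C/T = 7/37 (approx. 0.1892)
Total utilization U = 3/17 + 3/23 + 7/37 = 7177/14467
Rounded to 4 decimal places: U = 0.4961
RM (Liu & Layland) bound for 3 tasks = 0.779763; compare with U = 7177/14467 (approx. 0.496095)
U <= bound, so schedulable by RM sufficient condition.

0.4961


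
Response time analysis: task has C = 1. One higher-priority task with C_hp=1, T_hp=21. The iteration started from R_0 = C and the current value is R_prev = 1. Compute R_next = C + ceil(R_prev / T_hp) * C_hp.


R_next = C + ceil(R_prev / T_hp) * C_hp
ceil(1 / 21) = ceil(0.0476) = 1
Interference = 1 * 1 = 1
R_next = 1 + 1 = 2

2


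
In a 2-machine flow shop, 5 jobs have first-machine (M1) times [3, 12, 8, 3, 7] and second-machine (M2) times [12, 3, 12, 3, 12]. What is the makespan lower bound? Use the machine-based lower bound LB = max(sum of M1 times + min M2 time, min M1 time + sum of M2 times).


LB1 = sum(M1 times) + min(M2 times) = 33 + 3 = 36
LB2 = min(M1 times) + sum(M2 times) = 3 + 42 = 45
Lower bound = max(LB1, LB2) = max(36, 45) = 45

45


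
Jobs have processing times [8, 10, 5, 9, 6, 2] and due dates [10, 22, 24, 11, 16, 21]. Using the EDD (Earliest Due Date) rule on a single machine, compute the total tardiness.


Sort by due date (EDD order): [(8, 10), (9, 11), (6, 16), (2, 21), (10, 22), (5, 24)]
Compute completion times and tardiness:
  Job 1: p=8, d=10, C=8, tardiness=max(0,8-10)=0
  Job 2: p=9, d=11, C=17, tardiness=max(0,17-11)=6
  Job 3: p=6, d=16, C=23, tardiness=max(0,23-16)=7
  Job 4: p=2, d=21, C=25, tardiness=max(0,25-21)=4
  Job 5: p=10, d=22, C=35, tardiness=max(0,35-22)=13
  Job 6: p=5, d=24, C=40, tardiness=max(0,40-24)=16
Total tardiness = 46

46


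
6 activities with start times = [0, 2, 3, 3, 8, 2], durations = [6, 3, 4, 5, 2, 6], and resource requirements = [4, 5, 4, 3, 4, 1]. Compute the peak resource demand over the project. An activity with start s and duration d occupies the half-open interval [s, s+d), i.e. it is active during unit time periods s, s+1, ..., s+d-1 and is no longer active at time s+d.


Each activity i is active on [start_i, start_i + duration_i).
Compute total resource usage per time slot:
  t=0: active resources = [4], total = 4
  t=1: active resources = [4], total = 4
  t=2: active resources = [4, 5, 1], total = 10
  t=3: active resources = [4, 5, 4, 3, 1], total = 17
  t=4: active resources = [4, 5, 4, 3, 1], total = 17
  t=5: active resources = [4, 4, 3, 1], total = 12
  t=6: active resources = [4, 3, 1], total = 8
  t=7: active resources = [3, 1], total = 4
  t=8: active resources = [4], total = 4
  t=9: active resources = [4], total = 4
Peak resource demand = 17

17


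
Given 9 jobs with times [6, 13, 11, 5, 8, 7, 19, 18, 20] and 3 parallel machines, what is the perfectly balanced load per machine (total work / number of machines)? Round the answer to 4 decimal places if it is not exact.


Total processing time = 6 + 13 + 11 + 5 + 8 + 7 + 19 + 18 + 20 = 107
Number of machines = 3
Ideal balanced load = 107 / 3 = 35.6667

35.6667


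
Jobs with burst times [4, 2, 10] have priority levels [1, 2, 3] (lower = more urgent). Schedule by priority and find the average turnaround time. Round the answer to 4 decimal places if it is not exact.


Sort by priority (ascending = highest first):
Order: [(1, 4), (2, 2), (3, 10)]
Completion times:
  Priority 1, burst=4, C=4
  Priority 2, burst=2, C=6
  Priority 3, burst=10, C=16
Average turnaround = 26/3 = 8.6667

8.6667


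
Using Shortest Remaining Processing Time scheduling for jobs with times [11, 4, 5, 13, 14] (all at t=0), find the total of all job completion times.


Since all jobs arrive at t=0, SRPT equals SPT ordering.
SPT order: [4, 5, 11, 13, 14]
Completion times:
  Job 1: p=4, C=4
  Job 2: p=5, C=9
  Job 3: p=11, C=20
  Job 4: p=13, C=33
  Job 5: p=14, C=47
Total completion time = 4 + 9 + 20 + 33 + 47 = 113

113


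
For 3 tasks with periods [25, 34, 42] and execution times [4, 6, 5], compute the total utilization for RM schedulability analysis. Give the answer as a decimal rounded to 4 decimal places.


Compute individual utilizations (exact fractions):
  Task 1: C/T = 4/25 (approx. 0.16)
  Task 2: C/T = 6/34 = 3/17 (approx. 0.1765)
  Task 3: C/T = 5/42 (approx. 0.119)
Total utilization U = 4/25 + 3/17 + 5/42 = 8131/17850
Rounded to 4 decimal places: U = 0.4555
RM (Liu & Layland) bound for 3 tasks = 0.779763; compare with U = 8131/17850 (approx. 0.455518)
U <= bound, so schedulable by RM sufficient condition.

0.4555


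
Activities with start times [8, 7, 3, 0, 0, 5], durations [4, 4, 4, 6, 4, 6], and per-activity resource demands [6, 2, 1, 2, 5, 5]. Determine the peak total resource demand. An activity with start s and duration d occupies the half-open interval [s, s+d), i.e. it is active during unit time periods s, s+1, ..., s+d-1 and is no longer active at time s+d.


Each activity i is active on [start_i, start_i + duration_i).
Compute total resource usage per time slot:
  t=0: active resources = [2, 5], total = 7
  t=1: active resources = [2, 5], total = 7
  t=2: active resources = [2, 5], total = 7
  t=3: active resources = [1, 2, 5], total = 8
  t=4: active resources = [1, 2], total = 3
  t=5: active resources = [1, 2, 5], total = 8
  t=6: active resources = [1, 5], total = 6
  t=7: active resources = [2, 5], total = 7
  t=8: active resources = [6, 2, 5], total = 13
  t=9: active resources = [6, 2, 5], total = 13
  t=10: active resources = [6, 2, 5], total = 13
  t=11: active resources = [6], total = 6
Peak resource demand = 13

13


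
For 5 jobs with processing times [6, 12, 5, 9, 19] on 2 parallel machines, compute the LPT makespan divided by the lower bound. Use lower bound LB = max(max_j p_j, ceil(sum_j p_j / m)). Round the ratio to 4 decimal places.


LPT order: [19, 12, 9, 6, 5]
Machine loads after assignment: [25, 26]
LPT makespan = 26
Lower bound = max(max_job, ceil(total/2)) = max(19, 26) = 26
Ratio = 26 / 26 = 1.0

1.0


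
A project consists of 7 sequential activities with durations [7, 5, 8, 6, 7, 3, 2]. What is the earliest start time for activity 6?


Activity 6 starts after activities 1 through 5 complete.
Predecessor durations: [7, 5, 8, 6, 7]
ES = 7 + 5 + 8 + 6 + 7 = 33

33


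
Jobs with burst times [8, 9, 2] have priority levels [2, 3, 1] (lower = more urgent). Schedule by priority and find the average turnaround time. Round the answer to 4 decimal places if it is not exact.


Sort by priority (ascending = highest first):
Order: [(1, 2), (2, 8), (3, 9)]
Completion times:
  Priority 1, burst=2, C=2
  Priority 2, burst=8, C=10
  Priority 3, burst=9, C=19
Average turnaround = 31/3 = 10.3333

10.3333


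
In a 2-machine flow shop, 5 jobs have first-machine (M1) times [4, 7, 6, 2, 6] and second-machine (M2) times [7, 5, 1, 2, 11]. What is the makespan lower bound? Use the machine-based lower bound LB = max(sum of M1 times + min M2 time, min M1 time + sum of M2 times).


LB1 = sum(M1 times) + min(M2 times) = 25 + 1 = 26
LB2 = min(M1 times) + sum(M2 times) = 2 + 26 = 28
Lower bound = max(LB1, LB2) = max(26, 28) = 28

28


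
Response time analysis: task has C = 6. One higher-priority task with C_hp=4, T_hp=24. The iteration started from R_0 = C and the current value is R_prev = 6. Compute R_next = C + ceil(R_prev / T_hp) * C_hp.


R_next = C + ceil(R_prev / T_hp) * C_hp
ceil(6 / 24) = ceil(0.25) = 1
Interference = 1 * 4 = 4
R_next = 6 + 4 = 10

10


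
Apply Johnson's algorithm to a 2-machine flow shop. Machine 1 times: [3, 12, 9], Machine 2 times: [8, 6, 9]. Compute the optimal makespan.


Apply Johnson's rule:
  Group 1 (a <= b): [(1, 3, 8), (3, 9, 9)]
  Group 2 (a > b): [(2, 12, 6)]
Optimal job order: [1, 3, 2]
Schedule:
  Job 1: M1 done at 3, M2 done at 11
  Job 3: M1 done at 12, M2 done at 21
  Job 2: M1 done at 24, M2 done at 30
Makespan = 30

30


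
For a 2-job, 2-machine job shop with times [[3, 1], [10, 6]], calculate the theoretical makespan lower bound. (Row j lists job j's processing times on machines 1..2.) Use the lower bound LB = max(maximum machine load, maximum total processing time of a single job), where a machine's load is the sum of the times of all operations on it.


Machine loads:
  Machine 1: 3 + 10 = 13
  Machine 2: 1 + 6 = 7
Max machine load = 13
Job totals:
  Job 1: 4
  Job 2: 16
Max job total = 16
Lower bound = max(13, 16) = 16

16


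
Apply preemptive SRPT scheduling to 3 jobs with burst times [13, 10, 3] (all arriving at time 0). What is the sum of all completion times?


Since all jobs arrive at t=0, SRPT equals SPT ordering.
SPT order: [3, 10, 13]
Completion times:
  Job 1: p=3, C=3
  Job 2: p=10, C=13
  Job 3: p=13, C=26
Total completion time = 3 + 13 + 26 = 42

42


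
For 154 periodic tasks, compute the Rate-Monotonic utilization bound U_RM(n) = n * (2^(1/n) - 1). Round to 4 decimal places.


Compute 2^(1/154) = 1.0045111002
Subtract 1: 1.0045111002 - 1 = 0.0045111002
Multiply by n: 154 * 0.0045111002 = 0.6947094308
Round to 4 dp: 0.6947

0.6947


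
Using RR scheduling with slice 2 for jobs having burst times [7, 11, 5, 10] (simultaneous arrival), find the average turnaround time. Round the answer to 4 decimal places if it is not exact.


Time quantum = 2
Execution trace:
  J1 runs 2 units, time = 2
  J2 runs 2 units, time = 4
  J3 runs 2 units, time = 6
  J4 runs 2 units, time = 8
  J1 runs 2 units, time = 10
  J2 runs 2 units, time = 12
  J3 runs 2 units, time = 14
  J4 runs 2 units, time = 16
  J1 runs 2 units, time = 18
  J2 runs 2 units, time = 20
  J3 runs 1 units, time = 21
  J4 runs 2 units, time = 23
  J1 runs 1 units, time = 24
  J2 runs 2 units, time = 26
  J4 runs 2 units, time = 28
  J2 runs 2 units, time = 30
  J4 runs 2 units, time = 32
  J2 runs 1 units, time = 33
Finish times: [24, 33, 21, 32]
Average turnaround = 110/4 = 27.5

27.5


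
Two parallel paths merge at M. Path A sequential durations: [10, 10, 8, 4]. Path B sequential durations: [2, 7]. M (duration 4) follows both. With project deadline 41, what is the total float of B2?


Forward pass: ES(B2) = sum of predecessors on chain B = 2
EF = ES + duration = 2 + 7 = 9
Backward pass: LF(M) = deadline = 41; LS(M) = 41 - 4 = 37
LF(B2) = LS(M) - sum(successors on chain B) = 37 - 0 = 37
LS = LF - duration = 37 - 7 = 30
Total float = LS - ES = 30 - 2 = 28

28


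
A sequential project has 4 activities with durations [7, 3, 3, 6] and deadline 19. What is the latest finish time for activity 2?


LF(activity 2) = deadline - sum of successor durations
Successors: activities 3 through 4 with durations [3, 6]
Sum of successor durations = 9
LF = 19 - 9 = 10

10


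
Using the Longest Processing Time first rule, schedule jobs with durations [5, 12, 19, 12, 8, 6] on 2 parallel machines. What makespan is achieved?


Sort jobs in decreasing order (LPT): [19, 12, 12, 8, 6, 5]
Assign each job to the least loaded machine:
  Machine 1: jobs [19, 8, 5], load = 32
  Machine 2: jobs [12, 12, 6], load = 30
Makespan = max load = 32

32


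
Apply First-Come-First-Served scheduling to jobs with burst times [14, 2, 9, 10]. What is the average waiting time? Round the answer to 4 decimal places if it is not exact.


FCFS order (as given): [14, 2, 9, 10]
Waiting times:
  Job 1: wait = 0
  Job 2: wait = 14
  Job 3: wait = 16
  Job 4: wait = 25
Sum of waiting times = 55
Average waiting time = 55/4 = 13.75

13.75


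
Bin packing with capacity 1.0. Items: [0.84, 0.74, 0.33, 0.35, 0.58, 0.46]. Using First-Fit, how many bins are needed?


Place items sequentially using First-Fit:
  Item 0.84 -> new Bin 1
  Item 0.74 -> new Bin 2
  Item 0.33 -> new Bin 3
  Item 0.35 -> Bin 3 (now 0.68)
  Item 0.58 -> new Bin 4
  Item 0.46 -> new Bin 5
Total bins used = 5

5


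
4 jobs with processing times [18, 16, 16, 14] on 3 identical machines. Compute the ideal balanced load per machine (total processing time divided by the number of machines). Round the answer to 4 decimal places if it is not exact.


Total processing time = 18 + 16 + 16 + 14 = 64
Number of machines = 3
Ideal balanced load = 64 / 3 = 21.3333

21.3333


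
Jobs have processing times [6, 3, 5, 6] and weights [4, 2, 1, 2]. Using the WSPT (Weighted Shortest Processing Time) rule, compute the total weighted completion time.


Compute p/w ratios and sort ascending (WSPT): [(6, 4), (3, 2), (6, 2), (5, 1)]
Compute weighted completion times:
  Job (p=6,w=4): C=6, w*C=4*6=24
  Job (p=3,w=2): C=9, w*C=2*9=18
  Job (p=6,w=2): C=15, w*C=2*15=30
  Job (p=5,w=1): C=20, w*C=1*20=20
Total weighted completion time = 92

92


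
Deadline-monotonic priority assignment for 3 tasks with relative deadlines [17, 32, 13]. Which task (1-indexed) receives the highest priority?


Sort tasks by relative deadline (ascending):
  Task 3: deadline = 13
  Task 1: deadline = 17
  Task 2: deadline = 32
Priority order (highest first): [3, 1, 2]
Highest priority task = 3

3


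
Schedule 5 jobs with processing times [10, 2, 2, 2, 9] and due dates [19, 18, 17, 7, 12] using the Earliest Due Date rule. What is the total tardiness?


Sort by due date (EDD order): [(2, 7), (9, 12), (2, 17), (2, 18), (10, 19)]
Compute completion times and tardiness:
  Job 1: p=2, d=7, C=2, tardiness=max(0,2-7)=0
  Job 2: p=9, d=12, C=11, tardiness=max(0,11-12)=0
  Job 3: p=2, d=17, C=13, tardiness=max(0,13-17)=0
  Job 4: p=2, d=18, C=15, tardiness=max(0,15-18)=0
  Job 5: p=10, d=19, C=25, tardiness=max(0,25-19)=6
Total tardiness = 6

6


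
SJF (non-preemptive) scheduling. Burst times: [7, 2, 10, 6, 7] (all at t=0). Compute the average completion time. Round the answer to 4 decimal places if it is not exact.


SJF order (ascending): [2, 6, 7, 7, 10]
Completion times:
  Job 1: burst=2, C=2
  Job 2: burst=6, C=8
  Job 3: burst=7, C=15
  Job 4: burst=7, C=22
  Job 5: burst=10, C=32
Average completion = 79/5 = 15.8

15.8


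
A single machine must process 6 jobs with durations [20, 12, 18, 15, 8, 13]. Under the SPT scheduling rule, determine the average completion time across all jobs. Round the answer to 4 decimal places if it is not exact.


Sort jobs by processing time (SPT order): [8, 12, 13, 15, 18, 20]
Compute completion times sequentially:
  Job 1: processing = 8, completes at 8
  Job 2: processing = 12, completes at 20
  Job 3: processing = 13, completes at 33
  Job 4: processing = 15, completes at 48
  Job 5: processing = 18, completes at 66
  Job 6: processing = 20, completes at 86
Sum of completion times = 261
Average completion time = 261/6 = 43.5

43.5


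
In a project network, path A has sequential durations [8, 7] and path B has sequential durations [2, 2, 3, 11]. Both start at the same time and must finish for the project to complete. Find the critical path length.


Path A total = 8 + 7 = 15
Path B total = 2 + 2 + 3 + 11 = 18
Critical path = longest path = max(15, 18) = 18

18


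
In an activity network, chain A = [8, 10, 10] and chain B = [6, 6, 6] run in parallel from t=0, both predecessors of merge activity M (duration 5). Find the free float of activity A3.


ES(A3) = sum of predecessors on chain A = 18
EF(A3) = ES + duration = 18 + 10 = 28
Successor of A3 is M. ES(M) = max(sum(A), sum(B)) = max(28, 18) = 28
Free float = ES(successor) - EF(current) = 28 - 28 = 0

0


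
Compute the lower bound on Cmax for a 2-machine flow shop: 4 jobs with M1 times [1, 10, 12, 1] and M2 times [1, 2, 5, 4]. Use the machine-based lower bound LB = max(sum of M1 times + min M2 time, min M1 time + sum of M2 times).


LB1 = sum(M1 times) + min(M2 times) = 24 + 1 = 25
LB2 = min(M1 times) + sum(M2 times) = 1 + 12 = 13
Lower bound = max(LB1, LB2) = max(25, 13) = 25

25


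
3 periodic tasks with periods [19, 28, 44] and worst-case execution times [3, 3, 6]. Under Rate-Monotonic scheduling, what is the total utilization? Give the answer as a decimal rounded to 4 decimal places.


Compute individual utilizations (exact fractions):
  Task 1: C/T = 3/19 (approx. 0.1579)
  Task 2: C/T = 3/28 (approx. 0.1071)
  Task 3: C/T = 6/44 = 3/22 (approx. 0.1364)
Total utilization U = 3/19 + 3/28 + 3/22 = 2349/5852
Rounded to 4 decimal places: U = 0.4014
RM (Liu & Layland) bound for 3 tasks = 0.779763; compare with U = 2349/5852 (approx. 0.401401)
U <= bound, so schedulable by RM sufficient condition.

0.4014


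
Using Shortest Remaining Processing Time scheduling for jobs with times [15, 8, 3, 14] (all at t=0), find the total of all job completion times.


Since all jobs arrive at t=0, SRPT equals SPT ordering.
SPT order: [3, 8, 14, 15]
Completion times:
  Job 1: p=3, C=3
  Job 2: p=8, C=11
  Job 3: p=14, C=25
  Job 4: p=15, C=40
Total completion time = 3 + 11 + 25 + 40 = 79

79


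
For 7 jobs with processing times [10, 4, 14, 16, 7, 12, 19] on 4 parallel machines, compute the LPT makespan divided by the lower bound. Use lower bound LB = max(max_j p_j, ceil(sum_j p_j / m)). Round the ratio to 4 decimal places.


LPT order: [19, 16, 14, 12, 10, 7, 4]
Machine loads after assignment: [19, 20, 21, 22]
LPT makespan = 22
Lower bound = max(max_job, ceil(total/4)) = max(19, 21) = 21
Ratio = 22 / 21 = 1.0476

1.0476
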